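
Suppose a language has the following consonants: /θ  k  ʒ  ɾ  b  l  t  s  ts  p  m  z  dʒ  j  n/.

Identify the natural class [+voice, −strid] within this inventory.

ɾ, b, l, m, j, n

Eliminate segments failing any feature: /θ, k, t, s, ts, p/ are [−voice]; /ʒ, z, dʒ/ are [+strident]. The remaining /ɾ, b, l, m, j, n/ satisfy [+voice], [−strident].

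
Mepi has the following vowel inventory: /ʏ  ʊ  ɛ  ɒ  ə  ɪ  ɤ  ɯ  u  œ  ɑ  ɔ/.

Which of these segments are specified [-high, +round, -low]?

Eliminate segments failing any feature: /ʏ, ʊ, ɪ, ɯ, u/ are [+high]; /ɛ, ə, ɤ, ɑ/ are [-round]; /ɒ/ is [+low]. The remaining /œ, ɔ/ satisfy [-high], [+round], [-low].

œ, ɔ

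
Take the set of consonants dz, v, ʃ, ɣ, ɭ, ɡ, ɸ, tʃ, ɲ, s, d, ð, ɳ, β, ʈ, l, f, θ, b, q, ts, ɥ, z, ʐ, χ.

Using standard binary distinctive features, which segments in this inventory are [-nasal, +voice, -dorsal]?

Checking each segment against [-nasal], [+voice], [-dorsal]: /dz/ (voiced alveolar affricate), /v/ (voiced labiodental fricative), /ɭ/ (retroflex lateral approximant), /d/ (voiced alveolar stop), /ð/ (voiced dental fricative), /β/ (voiced bilabial fricative), among others, satisfy every feature; every other segment in the inventory fails at least one.

dz, v, ɭ, d, ð, β, l, b, z, ʐ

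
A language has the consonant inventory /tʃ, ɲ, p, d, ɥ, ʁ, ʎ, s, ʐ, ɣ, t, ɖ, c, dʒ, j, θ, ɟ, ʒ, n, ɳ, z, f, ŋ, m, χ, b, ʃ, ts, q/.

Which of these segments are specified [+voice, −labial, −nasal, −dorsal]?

First, the [+voice] segments are /ɲ, d, ɥ, ʁ, ʎ, ʐ, ɣ, ɖ, dʒ, j, ɟ, ʒ, n, ɳ, z, ŋ, m, b/.
Among these, [−labial] gives /ɲ, d, ʁ, ʎ, ʐ, ɣ, ɖ, dʒ, j, ɟ, ʒ, n, ɳ, z, ŋ/.
Within that set, [−nasal] gives /d, ʁ, ʎ, ʐ, ɣ, ɖ, dʒ, j, ɟ, ʒ, z/.
Intersecting with [−dorsal] leaves /d, ʐ, ɖ, dʒ, ʒ, z/.

d, ʐ, ɖ, dʒ, ʒ, z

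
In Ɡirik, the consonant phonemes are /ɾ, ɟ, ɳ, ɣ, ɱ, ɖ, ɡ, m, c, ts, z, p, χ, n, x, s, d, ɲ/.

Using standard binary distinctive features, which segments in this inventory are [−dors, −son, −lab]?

Checking each segment against [−dorsal], [−sonorant], [−labial]: /ɖ/ (voiced retroflex stop), /ts/ (voiceless alveolar affricate), /z/ (voiced alveolar fricative), /s/ (voiceless alveolar fricative), /d/ (voiced alveolar stop) satisfy every feature; every other segment in the inventory fails at least one.

ɖ, ts, z, s, d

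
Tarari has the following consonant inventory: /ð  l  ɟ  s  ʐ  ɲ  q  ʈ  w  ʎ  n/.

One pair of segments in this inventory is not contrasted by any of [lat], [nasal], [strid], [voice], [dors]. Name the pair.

ɟ, w

/ɟ/ (voiced palatal stop) and /w/ (labial-velar glide) are both [−lateral], [−nasal], [−strident], [+voice], [+dorsal], so none of the listed features separates them. (They do differ in [sonorant], [continuant], [labial], [round] and [back], which are not among the given features.) Every other pair in the inventory differs on at least one listed feature.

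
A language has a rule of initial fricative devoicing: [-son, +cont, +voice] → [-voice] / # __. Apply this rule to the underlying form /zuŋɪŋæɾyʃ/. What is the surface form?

Only the initial segment /z/ is both word-initial and matches the structural description. It is a voiced alveolar fricative, so [-son, +cont, +voice] holds; changing it to [-voice] with all other features held fixed yields /s/ (voiceless alveolar fricative). No other segment meets both the structural description and the environment, so the output is [suŋɪŋæɾyʃ].

[suŋɪŋæɾyʃ]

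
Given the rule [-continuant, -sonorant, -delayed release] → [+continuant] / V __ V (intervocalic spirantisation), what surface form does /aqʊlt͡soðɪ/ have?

The only segment in the rule's environment that also matches [-continuant, -sonorant, -delayed release] is /q/. Applying [+continuant] turns the voiceless uvular stop into /χ/ (voiceless uvular fricative), giving [aχʊlt͡soðɪ].

[aχʊlt͡soðɪ]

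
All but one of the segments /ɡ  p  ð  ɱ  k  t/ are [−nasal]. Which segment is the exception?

/ɱ/ is the labiodental nasal, which is [+nasal]; the rest — /ɡ, ð, k, t, p/ — are [−nasal].

ɱ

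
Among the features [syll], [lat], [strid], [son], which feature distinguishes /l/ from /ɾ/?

/l/ is the alveolar lateral approximant and /ɾ/ is the alveolar tap. Both are [−syllabic], [−strident], [+sonorant]. /l/ is [+lateral] while /ɾ/ is [−lateral], so the distinguishing feature is [lateral].

[lateral]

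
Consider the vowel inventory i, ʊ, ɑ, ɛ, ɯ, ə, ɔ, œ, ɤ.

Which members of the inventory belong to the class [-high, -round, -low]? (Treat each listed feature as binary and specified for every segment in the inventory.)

ɛ, ə, ɤ

Eliminate segments failing any feature: /i, ʊ, ɯ/ are [+high]; /ɑ/ is [+low]; /ɔ, œ/ are [+round]. The remaining /ɛ, ə, ɤ/ satisfy [-high], [-round], [-low].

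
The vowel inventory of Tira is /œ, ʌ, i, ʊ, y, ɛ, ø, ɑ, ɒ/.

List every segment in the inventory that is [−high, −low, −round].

ʌ, ɛ

Eliminate segments failing any feature: /œ, ø/ are [+round]; /i, ʊ, y/ are [+high]; /ɑ, ɒ/ are [+low]. The remaining /ʌ, ɛ/ satisfy [−high], [−low], [−round].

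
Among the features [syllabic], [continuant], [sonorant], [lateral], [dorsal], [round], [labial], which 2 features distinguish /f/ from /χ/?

/f/ (voiceless labiodental fricative) and /χ/ (voiceless uvular fricative) agree on [−syllabic], [+continuant], [−sonorant], [−lateral], [−round]. They differ on [labial] (/f/ [+], /χ/ [−]), [dorsal] (/f/ [−], /χ/ [+]).

[labial], [dorsal]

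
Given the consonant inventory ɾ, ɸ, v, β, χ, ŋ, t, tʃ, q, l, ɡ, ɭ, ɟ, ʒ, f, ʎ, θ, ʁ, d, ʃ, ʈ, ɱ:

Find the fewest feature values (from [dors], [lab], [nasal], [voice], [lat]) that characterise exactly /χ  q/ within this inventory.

/χ, q/ are all [−voice], [+dorsal], and no other segment in the inventory matches both values. Dropping any one of them over-generates: [+dorsal] alone would also admit /ŋ, ɡ, ɟ, ʎ, …/; [−voice] alone would also admit /ɸ, t, tʃ, f, …/. No other single listed feature picks out exactly this set either, so fewer than two features will not do.

[−voice, +dors]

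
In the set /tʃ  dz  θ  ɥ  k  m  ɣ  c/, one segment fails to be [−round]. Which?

/ɥ/ is the labial-palatal glide, which is [+round]; the rest — /θ, c, dz, ɣ, tʃ, m, k/ — are [−round].

ɥ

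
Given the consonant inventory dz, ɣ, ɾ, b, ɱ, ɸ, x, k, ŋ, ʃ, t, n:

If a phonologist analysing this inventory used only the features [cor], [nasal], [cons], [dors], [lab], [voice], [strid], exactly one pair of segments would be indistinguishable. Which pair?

/x/ (voiceless velar fricative) and /k/ (voiceless velar stop) are both [−coronal], [−nasal], [+consonantal], [+dorsal], [−labial], [−voice], [−strident], so none of the listed features separates them. (They do differ in [continuant], which is not among the given features.) Every other pair in the inventory differs on at least one listed feature.

x, k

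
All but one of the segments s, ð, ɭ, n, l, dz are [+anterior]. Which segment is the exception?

Every segment except /ɭ/ is [+anterior]. /ɭ/ (retroflex lateral approximant) is [-anterior], so it is the exception.

ɭ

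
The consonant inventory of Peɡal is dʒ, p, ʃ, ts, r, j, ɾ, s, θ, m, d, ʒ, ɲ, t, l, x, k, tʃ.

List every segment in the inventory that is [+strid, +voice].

dʒ, ʒ

Eliminate segments failing any feature: /p, r, j, ɾ, θ, m, d, ɲ, t, l, x, k/ are [−strident]; /ʃ, ts, s, tʃ/ are [−voice]. The remaining /dʒ, ʒ/ satisfy [+strident], [+voice].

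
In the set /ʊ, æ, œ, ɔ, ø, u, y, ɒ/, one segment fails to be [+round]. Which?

æ

/y, ø, ɒ, u, œ, ʊ, ɔ/ are all [+round]; /æ/ (low front unrounded vowel) is [−round].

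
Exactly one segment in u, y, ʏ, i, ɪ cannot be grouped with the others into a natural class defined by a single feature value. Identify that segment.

u

[back] groups all but one: /ʏ, i, y, ɪ/ share [-back] while /u/ (high back rounded tense vowel) alone is [+back]. Removing any other segment would not leave a single-feature class that excludes it.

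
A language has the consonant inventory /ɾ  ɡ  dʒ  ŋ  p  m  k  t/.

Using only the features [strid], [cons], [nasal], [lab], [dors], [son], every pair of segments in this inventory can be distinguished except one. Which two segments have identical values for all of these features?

ɡ, k

/ɡ/ (voiced velar stop) and /k/ (voiceless velar stop) are both [−strident], [+consonantal], [−nasal], [−labial], [+dorsal], [−sonorant], so none of the listed features separates them. (They do differ in [voice], which is not among the given features.) Every other pair in the inventory differs on at least one listed feature.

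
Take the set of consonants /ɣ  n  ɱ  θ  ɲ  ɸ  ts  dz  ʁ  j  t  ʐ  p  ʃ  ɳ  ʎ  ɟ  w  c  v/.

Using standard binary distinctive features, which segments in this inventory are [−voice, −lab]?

Eliminate segments failing any feature: /ɣ, n, ɱ, ɲ, dz, ʁ, j, ʐ, ɳ, ʎ, ɟ, w, v/ are [+voice]; /ɸ, p/ are [+labial]. The remaining /θ, ts, t, ʃ, c/ satisfy [−voice], [−labial].

θ, ts, t, ʃ, c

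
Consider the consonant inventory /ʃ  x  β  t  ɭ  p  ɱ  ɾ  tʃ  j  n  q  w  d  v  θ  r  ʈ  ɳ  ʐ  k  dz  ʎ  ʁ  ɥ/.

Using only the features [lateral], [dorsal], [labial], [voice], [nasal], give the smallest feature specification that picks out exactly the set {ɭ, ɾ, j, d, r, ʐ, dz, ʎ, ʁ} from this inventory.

[+voice, −nasal, −labial]

/ɭ, ɾ, j, d, r, ʐ, dz, ʎ, ʁ/ are all [+voice], [−nasal], [−labial], and no other segment in the inventory matches all three values. Dropping any one of them over-generates: [−nasal, −labial] alone would also admit /ʃ, x, t, tʃ, …/; [+voice, −labial] alone would also admit /n, ɳ/; [+voice, −nasal] alone would also admit /β, w, v, ɥ/. No other combination of two listed features picks out exactly this set either, so fewer than three features will not do.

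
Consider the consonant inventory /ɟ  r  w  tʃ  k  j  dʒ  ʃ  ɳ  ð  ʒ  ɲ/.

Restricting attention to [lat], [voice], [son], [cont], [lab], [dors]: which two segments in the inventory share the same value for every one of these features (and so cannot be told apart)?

/ʒ/ (voiced postalveolar fricative) and /ð/ (voiced dental fricative) are both [-lateral], [+voice], [-sonorant], [+continuant], [-labial], [-dorsal], so none of the listed features separates them. (They do differ in [strident] and [anterior], which are not among the given features.) Every other pair in the inventory differs on at least one listed feature.

ʒ, ð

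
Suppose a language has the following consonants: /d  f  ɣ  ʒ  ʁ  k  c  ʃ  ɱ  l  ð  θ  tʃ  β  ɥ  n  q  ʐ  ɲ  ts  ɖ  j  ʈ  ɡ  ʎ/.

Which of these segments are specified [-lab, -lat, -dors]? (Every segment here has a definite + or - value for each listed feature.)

First, the [-labial] segments are /d, ɣ, ʒ, ʁ, k, c, ʃ, l, ð, θ, tʃ, n, q, ʐ, ɲ, ts, ɖ, j, ʈ, ɡ, ʎ/.
Then [-lateral] gives /d, ɣ, ʒ, ʁ, k, c, ʃ, ð, θ, tʃ, n, q, ʐ, ɲ, ts, ɖ, j, ʈ, ɡ/.
Within that set, [-dorsal] leaves /d, ʒ, ʃ, ð, θ, tʃ, n, ʐ, ts, ɖ, ʈ/.

d, ʒ, ʃ, ð, θ, tʃ, n, ʐ, ts, ɖ, ʈ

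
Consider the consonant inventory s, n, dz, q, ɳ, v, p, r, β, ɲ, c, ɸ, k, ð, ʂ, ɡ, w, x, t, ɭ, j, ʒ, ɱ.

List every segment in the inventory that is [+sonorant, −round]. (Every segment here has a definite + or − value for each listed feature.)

n, ɳ, r, ɲ, ɭ, j, ɱ

Checking each segment against [+sonorant], [−round]: /n/ (alveolar nasal), /ɳ/ (retroflex nasal), /r/ (alveolar trill), /ɲ/ (palatal nasal), /ɭ/ (retroflex lateral approximant), /j/ (palatal glide), among others, satisfy every feature; every other segment in the inventory fails at least one.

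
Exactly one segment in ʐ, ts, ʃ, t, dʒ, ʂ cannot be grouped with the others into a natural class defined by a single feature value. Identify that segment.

t

[strident] groups all but one: /ts, dʒ, ʐ, ʂ, ʃ/ share [+strident] while /t/ (voiceless alveolar stop) alone is [−strident]. Removing any other segment would not leave a single-feature class that excludes it.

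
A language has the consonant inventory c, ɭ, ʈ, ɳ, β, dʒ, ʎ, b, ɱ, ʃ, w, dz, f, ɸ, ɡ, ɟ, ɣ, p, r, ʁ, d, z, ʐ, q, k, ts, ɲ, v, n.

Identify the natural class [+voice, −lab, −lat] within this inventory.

ɳ, dʒ, dz, ɡ, ɟ, ɣ, r, ʁ, d, z, ʐ, ɲ, n

First, the [+voice] segments are /ɭ, ɳ, β, dʒ, ʎ, b, ɱ, w, dz, ɡ, ɟ, ɣ, r, ʁ, d, z, ʐ, ɲ, v, n/.
Then [−labial] gives /ɭ, ɳ, dʒ, ʎ, dz, ɡ, ɟ, ɣ, r, ʁ, d, z, ʐ, ɲ, n/.
Intersecting with [−lateral] leaves /ɳ, dʒ, dz, ɡ, ɟ, ɣ, r, ʁ, d, z, ʐ, ɲ, n/.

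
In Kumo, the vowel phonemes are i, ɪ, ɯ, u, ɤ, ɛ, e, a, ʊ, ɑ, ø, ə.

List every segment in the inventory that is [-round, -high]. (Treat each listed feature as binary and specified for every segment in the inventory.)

Checking each segment against [-round], [-high]: /ɤ/ (mid back unrounded tense vowel), /ɛ/ (mid front unrounded lax vowel), /e/ (mid front unrounded tense vowel), /a/ (low unrounded vowel), /ɑ/ (low back unrounded vowel), /ə/ (mid central vowel (schwa)) satisfy every feature; every other segment in the inventory fails at least one.

ɤ, ɛ, e, a, ɑ, ə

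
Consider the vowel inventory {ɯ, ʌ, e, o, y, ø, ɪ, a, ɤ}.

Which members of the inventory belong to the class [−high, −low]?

Eliminate segments failing any feature: /ɯ, y, ɪ/ are [+high]; /a/ is [+low]. The remaining /ʌ, e, o, ø, ɤ/ satisfy [−high], [−low].

ʌ, e, o, ø, ɤ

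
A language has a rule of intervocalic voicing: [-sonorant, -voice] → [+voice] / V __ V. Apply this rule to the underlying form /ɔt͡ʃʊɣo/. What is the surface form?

[ɔd͡ʒʊɣo]

Only /t͡ʃ/ occurs between two vowels (/ɔ/ __ /ʊ/) and matches the structural description. It is a voiceless postalveolar affricate, so [-sonorant, -voice] holds; changing it to [+voice] with all other features held fixed yields /d͡ʒ/ (voiced postalveolar affricate). No other segment meets both the structural description and the environment, so the output is [ɔd͡ʒʊɣo].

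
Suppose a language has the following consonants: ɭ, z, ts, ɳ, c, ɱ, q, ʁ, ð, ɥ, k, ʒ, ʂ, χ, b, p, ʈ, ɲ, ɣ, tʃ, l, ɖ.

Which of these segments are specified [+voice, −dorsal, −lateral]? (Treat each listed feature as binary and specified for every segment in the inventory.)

z, ɳ, ɱ, ð, ʒ, b, ɖ

Checking each segment against [+voice], [−dorsal], [−lateral]: /z/ (voiced alveolar fricative), /ɳ/ (retroflex nasal), /ɱ/ (labiodental nasal), /ð/ (voiced dental fricative), /ʒ/ (voiced postalveolar fricative), /b/ (voiced bilabial stop), among others, satisfy every feature; every other segment in the inventory fails at least one.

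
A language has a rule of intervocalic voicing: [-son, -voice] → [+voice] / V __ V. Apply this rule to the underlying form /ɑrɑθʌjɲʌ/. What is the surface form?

[ɑrɑðʌjɲʌ]

Only /θ/ occurs between two vowels (/ɑ/ __ /ʌ/) and matches the structural description. It is a voiceless dental fricative, so [-son, -voice] holds; changing it to [+voice] with all other features held fixed yields /ð/ (voiced dental fricative). No other segment meets both the structural description and the environment, so the output is [ɑrɑðʌjɲʌ].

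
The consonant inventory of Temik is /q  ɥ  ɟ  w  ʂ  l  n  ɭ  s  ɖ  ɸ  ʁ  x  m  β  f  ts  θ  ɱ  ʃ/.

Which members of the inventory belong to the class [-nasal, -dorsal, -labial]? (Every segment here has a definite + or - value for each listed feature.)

Checking each segment against [-nasal], [-dorsal], [-labial]: /ʂ/ (voiceless retroflex fricative), /l/ (alveolar lateral approximant), /ɭ/ (retroflex lateral approximant), /s/ (voiceless alveolar fricative), /ɖ/ (voiced retroflex stop), /ts/ (voiceless alveolar affricate), among others, satisfy every feature; every other segment in the inventory fails at least one.

ʂ, l, ɭ, s, ɖ, ts, θ, ʃ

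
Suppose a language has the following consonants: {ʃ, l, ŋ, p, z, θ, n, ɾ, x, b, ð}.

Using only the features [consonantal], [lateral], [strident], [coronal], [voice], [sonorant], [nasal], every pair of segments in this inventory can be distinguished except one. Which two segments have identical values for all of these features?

x, p

On the given features, /x/ and /p/ have an identical profile: [+consonantal], [-lateral], [-strident], [-coronal], [-voice], [-sonorant], [-nasal]. No other two segments in the inventory coincide on all 7 features. (They do differ in [continuant], [labial] and [dorsal], which are not among the given features.)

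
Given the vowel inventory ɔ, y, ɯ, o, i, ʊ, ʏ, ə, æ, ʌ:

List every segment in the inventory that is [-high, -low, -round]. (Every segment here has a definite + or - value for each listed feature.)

The [-high] segments are /ɔ, o, ə, æ, ʌ/.
Within that set, [-low] gives /ɔ, o, ə, ʌ/.
Intersecting with [-round] leaves /ə, ʌ/.

ə, ʌ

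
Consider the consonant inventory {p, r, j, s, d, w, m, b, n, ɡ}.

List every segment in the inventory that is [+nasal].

m, n

The [+nasal] segments here are /m, n/; the remaining /p, r, j, s, d, w, b, ɡ/ are [−nasal].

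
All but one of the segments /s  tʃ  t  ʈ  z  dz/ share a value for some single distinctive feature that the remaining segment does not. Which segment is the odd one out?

tʃ

[distributed] groups all but one: /dz, s, ʈ, t, z/ share [−distributed] while /tʃ/ (voiceless postalveolar affricate) alone is [+distributed]. Removing any other segment would not leave a single-feature class that excludes it.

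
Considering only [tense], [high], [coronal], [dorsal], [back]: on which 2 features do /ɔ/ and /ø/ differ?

/ɔ/ is the mid back rounded lax vowel and /ø/ is the mid front rounded tense vowel. Both are [-high], [-coronal], [+dorsal]. /ɔ/ is [+back] while /ø/ is [-back]; /ɔ/ is [-tense] while /ø/ is [+tense], so the distinguishing features are [back], [tense].

[back], [tense]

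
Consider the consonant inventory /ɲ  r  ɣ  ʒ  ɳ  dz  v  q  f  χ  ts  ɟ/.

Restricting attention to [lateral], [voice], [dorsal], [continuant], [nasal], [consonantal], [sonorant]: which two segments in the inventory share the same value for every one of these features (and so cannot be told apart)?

v, ʒ

/v/ (voiced labiodental fricative) and /ʒ/ (voiced postalveolar fricative) are both [−lateral], [+voice], [−dorsal], [+continuant], [−nasal], [+consonantal], [−sonorant], so none of the listed features separates them. (They do differ in [labial] and [coronal], which are not among the given features.) Every other pair in the inventory differs on at least one listed feature.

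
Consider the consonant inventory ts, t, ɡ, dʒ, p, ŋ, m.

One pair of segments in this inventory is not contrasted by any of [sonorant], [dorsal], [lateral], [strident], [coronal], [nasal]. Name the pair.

On the given features, /dʒ/ and /ts/ have an identical profile: [−sonorant], [−dorsal], [−lateral], [+strident], [+coronal], [−nasal]. No other two segments in the inventory coincide on all 6 features. (They do differ in [voice], [anterior] and [distributed], which are not among the given features.)

dʒ, ts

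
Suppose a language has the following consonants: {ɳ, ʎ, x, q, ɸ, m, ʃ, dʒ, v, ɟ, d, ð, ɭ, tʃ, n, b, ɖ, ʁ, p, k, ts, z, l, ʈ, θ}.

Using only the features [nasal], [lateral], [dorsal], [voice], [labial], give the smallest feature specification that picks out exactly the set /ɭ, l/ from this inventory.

[+lateral, −dorsal]

The class [+lateral], [−dorsal] has exactly /ɭ, l/ as its extension in this inventory. No smaller conjunction from the listed features achieves this: [−dorsal] alone would also admit /ɳ, ɸ, m, ʃ, …/; [+lateral] alone would also admit /ʎ/; and checking the remaining single features turns up none with this extension.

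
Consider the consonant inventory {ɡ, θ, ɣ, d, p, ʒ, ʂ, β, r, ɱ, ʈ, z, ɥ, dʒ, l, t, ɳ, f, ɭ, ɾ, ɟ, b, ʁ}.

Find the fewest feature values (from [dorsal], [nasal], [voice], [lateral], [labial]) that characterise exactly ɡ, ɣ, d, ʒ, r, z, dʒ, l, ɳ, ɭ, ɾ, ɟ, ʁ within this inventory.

[+voice, −labial]

Every target segment is [+voice], [−labial]; each remaining inventory member fails at least one of these. Each conjunct is needed — [−labial] alone would also admit /θ, ʂ, ʈ, t/; [+voice] alone would also admit /β, ɱ, ɥ, b/ — and no other single listed feature has exactly this extension, so two is the minimum.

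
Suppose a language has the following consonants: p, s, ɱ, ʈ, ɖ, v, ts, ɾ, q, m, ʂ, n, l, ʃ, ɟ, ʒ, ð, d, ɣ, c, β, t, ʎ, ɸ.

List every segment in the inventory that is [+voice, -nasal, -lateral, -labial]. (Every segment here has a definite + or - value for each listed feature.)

Checking each segment against [+voice], [-nasal], [-lateral], [-labial]: /ɖ/ (voiced retroflex stop), /ɾ/ (alveolar tap), /ɟ/ (voiced palatal stop), /ʒ/ (voiced postalveolar fricative), /ð/ (voiced dental fricative), /d/ (voiced alveolar stop), among others, satisfy every feature; every other segment in the inventory fails at least one.

ɖ, ɾ, ɟ, ʒ, ð, d, ɣ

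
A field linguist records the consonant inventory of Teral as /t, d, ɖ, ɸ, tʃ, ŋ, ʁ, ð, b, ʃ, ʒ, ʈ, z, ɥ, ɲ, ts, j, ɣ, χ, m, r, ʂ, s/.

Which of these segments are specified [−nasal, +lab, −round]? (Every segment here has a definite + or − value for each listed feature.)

ɸ, b

The [−nasal] segments are /t, d, ɖ, ɸ, tʃ, ʁ, ð, b, ʃ, ʒ, ʈ, z, ɥ, ts, j, ɣ, χ, r, ʂ, s/.
Then [+labial] gives /ɸ, b, ɥ/.
Of those, [−round] leaves /ɸ, b/.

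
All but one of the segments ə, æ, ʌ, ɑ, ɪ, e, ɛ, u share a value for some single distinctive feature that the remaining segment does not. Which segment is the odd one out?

u

[round] groups all but one: /ə, ɛ, ɑ, e, ɪ, ʌ, æ/ share [−round] while /u/ (high back rounded tense vowel) alone is [+round]. Removing any other segment would not leave a single-feature class that excludes it.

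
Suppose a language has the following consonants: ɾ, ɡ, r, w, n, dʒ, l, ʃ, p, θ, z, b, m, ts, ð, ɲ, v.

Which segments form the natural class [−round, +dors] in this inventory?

ɡ, ɲ

Eliminate segments failing any feature: /ɾ, r, n, dʒ, l, ʃ, p, θ, z, b, m, ts, ð, v/ are [−dorsal]; /w/ is [+round]. The remaining /ɡ, ɲ/ satisfy [−round], [+dorsal].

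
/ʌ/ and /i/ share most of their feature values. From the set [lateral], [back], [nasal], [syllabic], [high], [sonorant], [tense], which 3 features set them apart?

[high], [back], [tense]

/ʌ/ (mid back unrounded lax vowel) and /i/ (high front unrounded tense vowel) agree on [−lateral], [−nasal], [+syllabic], [+sonorant]. They differ on [high] (/ʌ/ [−], /i/ [+]), [back] (/ʌ/ [+], /i/ [−]), [tense] (/ʌ/ [−], /i/ [+]).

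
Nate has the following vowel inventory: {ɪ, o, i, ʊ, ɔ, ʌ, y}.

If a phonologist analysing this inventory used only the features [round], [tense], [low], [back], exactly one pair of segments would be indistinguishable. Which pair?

ʊ, ɔ

/ʊ/ (high back rounded lax vowel) and /ɔ/ (mid back rounded lax vowel) are both [+round], [-tense], [-low], [+back], so none of the listed features separates them. (They do differ in [high], which is not among the given features.) Every other pair in the inventory differs on at least one listed feature.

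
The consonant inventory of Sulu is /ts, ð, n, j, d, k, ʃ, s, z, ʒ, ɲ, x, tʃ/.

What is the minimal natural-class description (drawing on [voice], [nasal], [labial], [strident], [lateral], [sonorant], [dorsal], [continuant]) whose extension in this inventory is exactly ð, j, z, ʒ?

[+voice, +continuant]

Every target segment is [+voice], [+continuant]; each remaining inventory member fails at least one of these. Each conjunct is needed — [+continuant] alone would also admit /ʃ, s, x/; [+voice] alone would also admit /n, d, ɲ/ — and no other single listed feature has exactly this extension, so two is the minimum.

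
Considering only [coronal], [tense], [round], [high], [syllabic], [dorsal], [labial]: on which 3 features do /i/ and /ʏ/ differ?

/i/ is the high front unrounded tense vowel and /ʏ/ is the high front rounded lax vowel. Both are [-coronal], [+high], [+syllabic], [+dorsal]. /i/ is [-labial] while /ʏ/ is [+labial]; /i/ is [-round] while /ʏ/ is [+round]; /i/ is [+tense] while /ʏ/ is [-tense], so the distinguishing features are [labial], [round], [tense].

[labial], [round], [tense]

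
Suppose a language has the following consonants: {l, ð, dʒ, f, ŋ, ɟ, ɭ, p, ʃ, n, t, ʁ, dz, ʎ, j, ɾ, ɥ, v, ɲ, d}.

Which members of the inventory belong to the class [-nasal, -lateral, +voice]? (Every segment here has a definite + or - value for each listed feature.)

Checking each segment against [-nasal], [-lateral], [+voice]: /ð/ (voiced dental fricative), /dʒ/ (voiced postalveolar affricate), /ɟ/ (voiced palatal stop), /ʁ/ (voiced uvular fricative), /dz/ (voiced alveolar affricate), /j/ (palatal glide), among others, satisfy every feature; every other segment in the inventory fails at least one.

ð, dʒ, ɟ, ʁ, dz, j, ɾ, ɥ, v, d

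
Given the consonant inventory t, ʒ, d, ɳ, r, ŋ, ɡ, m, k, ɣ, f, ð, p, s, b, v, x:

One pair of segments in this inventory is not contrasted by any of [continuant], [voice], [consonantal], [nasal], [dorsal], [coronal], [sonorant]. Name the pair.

ð, ʒ

Both /ð/ and /ʒ/ are [+continuant], [+voice], [+consonantal], [−nasal], [−dorsal], [+coronal], [−sonorant]. Since the list omits [strident] and [anterior] — which do distinguish the voiced dental fricative from the voiced postalveolar fricative — this pair collapses; all other pairs remain distinct.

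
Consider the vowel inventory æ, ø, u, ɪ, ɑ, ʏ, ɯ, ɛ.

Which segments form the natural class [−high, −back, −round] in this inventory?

Checking each segment against [−high], [−back], [−round]: /æ/ (low front unrounded vowel), /ɛ/ (mid front unrounded lax vowel) satisfy every feature; every other segment in the inventory fails at least one.

æ, ɛ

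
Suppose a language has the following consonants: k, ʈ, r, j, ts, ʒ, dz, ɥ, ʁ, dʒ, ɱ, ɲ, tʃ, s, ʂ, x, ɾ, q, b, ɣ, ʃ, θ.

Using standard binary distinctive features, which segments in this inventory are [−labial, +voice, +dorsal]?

First, the [−labial] segments are /k, ʈ, r, j, ts, ʒ, dz, ʁ, dʒ, ɲ, tʃ, s, ʂ, x, ɾ, q, ɣ, ʃ, θ/.
Intersecting with [+voice] gives /r, j, ʒ, dz, ʁ, dʒ, ɲ, ɾ, ɣ/.
Then [+dorsal] leaves /j, ʁ, ɲ, ɣ/.

j, ʁ, ɲ, ɣ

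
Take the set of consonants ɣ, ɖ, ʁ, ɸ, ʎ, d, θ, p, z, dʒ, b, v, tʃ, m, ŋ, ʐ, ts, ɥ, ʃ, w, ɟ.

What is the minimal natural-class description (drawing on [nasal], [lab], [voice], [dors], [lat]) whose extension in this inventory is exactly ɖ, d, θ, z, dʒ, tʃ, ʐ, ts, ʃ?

[−lab, −dors]

Every target segment is [−labial], [−dorsal]; each remaining inventory member fails at least one of these. Each conjunct is needed — [−dorsal] alone would also admit /ɸ, p, b, v, …/; [−labial] alone would also admit /ɣ, ʁ, ʎ, ŋ, …/ — and no other single listed feature has exactly this extension, so two is the minimum.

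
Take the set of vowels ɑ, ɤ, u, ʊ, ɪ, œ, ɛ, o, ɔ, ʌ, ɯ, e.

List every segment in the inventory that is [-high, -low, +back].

ɤ, o, ɔ, ʌ

Eliminate segments failing any feature: /ɑ/ is [+low]; /u, ʊ, ɪ, ɯ/ are [+high]; /œ, ɛ, e/ are [-back]. The remaining /ɤ, o, ɔ, ʌ/ satisfy [-high], [-low], [+back].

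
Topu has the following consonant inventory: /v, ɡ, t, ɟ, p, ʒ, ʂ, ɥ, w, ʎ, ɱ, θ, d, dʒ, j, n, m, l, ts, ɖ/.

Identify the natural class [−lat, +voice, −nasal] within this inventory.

Eliminate segments failing any feature: /t, p, ʂ, θ, ts/ are [−voice]; /ʎ, l/ are [+lateral]; /ɱ, n, m/ are [+nasal]. The remaining /v, ɡ, ɟ, ʒ, ɥ, w, d, dʒ, j, ɖ/ satisfy [−lateral], [+voice], [−nasal].

v, ɡ, ɟ, ʒ, ɥ, w, d, dʒ, j, ɖ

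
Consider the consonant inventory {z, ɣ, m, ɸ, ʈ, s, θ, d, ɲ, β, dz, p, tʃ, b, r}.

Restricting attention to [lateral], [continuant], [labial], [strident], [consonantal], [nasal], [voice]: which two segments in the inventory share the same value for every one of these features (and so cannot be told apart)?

On the given features, /ɣ/ and /r/ have an identical profile: [−lateral], [+continuant], [−labial], [−strident], [+consonantal], [−nasal], [+voice]. No other two segments in the inventory coincide on all 7 features. (They do differ in [sonorant], [coronal] and [dorsal], which are not among the given features.)

ɣ, r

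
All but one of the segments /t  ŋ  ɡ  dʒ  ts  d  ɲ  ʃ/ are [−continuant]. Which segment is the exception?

ʃ

Every segment except /ʃ/ is [−continuant]. /ʃ/ (voiceless postalveolar fricative) is [+continuant], so it is the exception.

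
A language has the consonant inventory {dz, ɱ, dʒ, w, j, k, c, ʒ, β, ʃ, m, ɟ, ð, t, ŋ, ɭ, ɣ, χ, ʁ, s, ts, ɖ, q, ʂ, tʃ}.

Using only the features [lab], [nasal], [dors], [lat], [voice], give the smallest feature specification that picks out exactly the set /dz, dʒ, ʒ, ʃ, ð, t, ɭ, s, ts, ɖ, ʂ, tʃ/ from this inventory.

[−lab, −dors]

The class [−labial], [−dorsal] has exactly /dz, dʒ, ʒ, ʃ, ð, t, ɭ, s, ts, ɖ, ʂ, tʃ/ as its extension in this inventory. No smaller conjunction from the listed features achieves this: [−dorsal] alone would also admit /ɱ, β, m/; [−labial] alone would also admit /j, k, c, ɟ, …/; and checking the remaining single features turns up none with this extension.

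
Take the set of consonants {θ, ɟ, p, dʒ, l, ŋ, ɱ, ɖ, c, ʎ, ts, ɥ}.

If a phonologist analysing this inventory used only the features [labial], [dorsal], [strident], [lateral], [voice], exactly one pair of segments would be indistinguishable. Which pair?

On the given features, /ɟ/ and /ŋ/ have an identical profile: [−labial], [+dorsal], [−strident], [−lateral], [+voice]. No other two segments in the inventory coincide on all 5 features. (They do differ in [sonorant], [nasal] and [back], which are not among the given features.)

ɟ, ŋ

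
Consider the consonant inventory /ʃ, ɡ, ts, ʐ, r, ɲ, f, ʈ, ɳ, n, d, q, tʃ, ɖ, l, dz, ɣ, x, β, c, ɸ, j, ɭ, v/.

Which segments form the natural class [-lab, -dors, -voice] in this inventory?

Eliminate segments failing any feature: /ɡ, ɲ, q, ɣ, x, c, j/ are [+dorsal]; /ʐ, r, ɳ, n, d, ɖ, l, dz, ɭ/ are [+voice]; /f, β, ɸ, v/ are [+labial]. The remaining /ʃ, ts, ʈ, tʃ/ satisfy [-labial], [-dorsal], [-voice].

ʃ, ts, ʈ, tʃ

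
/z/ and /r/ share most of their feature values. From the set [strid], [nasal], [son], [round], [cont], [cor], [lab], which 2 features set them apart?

/z/ is the voiced alveolar fricative and /r/ is the alveolar trill. Both are [−nasal], [−round], [+continuant], [+coronal], [−labial]. /z/ is [−sonorant] while /r/ is [+sonorant]; /z/ is [+strident] while /r/ is [−strident], so the distinguishing features are [sonorant], [strident].

[sonorant], [strident]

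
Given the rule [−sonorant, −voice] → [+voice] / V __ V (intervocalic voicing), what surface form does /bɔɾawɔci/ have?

[bɔɾawɔɟi]

/c/ satisfies [−sonorant, −voice] and sits in V __ V. The [+voice] counterpart of the voiceless palatal stop is /ɟ/. Other segments in /bɔɾawɔci/ either fail the structural description or are not in the environment, so the surface form is [bɔɾawɔɟi].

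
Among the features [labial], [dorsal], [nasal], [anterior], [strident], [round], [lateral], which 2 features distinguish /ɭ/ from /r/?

/ɭ/ (retroflex lateral approximant) and /r/ (alveolar trill) agree on [−labial], [−dorsal], [−nasal], [−strident], [−round]. They differ on [lateral] (/ɭ/ [+], /r/ [−]), [anterior] (/ɭ/ [−], /r/ [+]).

[lateral], [anterior]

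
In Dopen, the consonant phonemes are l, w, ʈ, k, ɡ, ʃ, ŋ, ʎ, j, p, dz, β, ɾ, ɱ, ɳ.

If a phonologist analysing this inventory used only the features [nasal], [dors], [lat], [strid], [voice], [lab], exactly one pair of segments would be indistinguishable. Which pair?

ɡ, j

On the given features, /ɡ/ and /j/ have an identical profile: [-nasal], [+dorsal], [-lateral], [-strident], [+voice], [-labial]. No other two segments in the inventory coincide on all 6 features. (They do differ in [sonorant], [continuant] and [back], which are not among the given features.)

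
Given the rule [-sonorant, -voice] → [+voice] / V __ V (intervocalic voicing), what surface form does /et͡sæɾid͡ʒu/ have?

[ed͡zæɾid͡ʒu]

Only /t͡s/ occurs between two vowels (/e/ __ /æ/) and matches the structural description. It is a voiceless alveolar affricate, so [-sonorant, -voice] holds; changing it to [+voice] with all other features held fixed yields /d͡z/ (voiced alveolar affricate). No other segment meets both the structural description and the environment, so the output is [ed͡zæɾid͡ʒu].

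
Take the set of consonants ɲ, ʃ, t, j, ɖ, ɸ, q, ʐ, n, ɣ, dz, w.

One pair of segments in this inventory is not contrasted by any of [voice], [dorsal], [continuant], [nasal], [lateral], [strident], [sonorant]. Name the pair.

w, j

On the given features, /w/ and /j/ have an identical profile: [+voice], [+dorsal], [+continuant], [-nasal], [-lateral], [-strident], [+sonorant]. No other two segments in the inventory coincide on all 7 features. (They do differ in [labial], [round] and [back], which are not among the given features.)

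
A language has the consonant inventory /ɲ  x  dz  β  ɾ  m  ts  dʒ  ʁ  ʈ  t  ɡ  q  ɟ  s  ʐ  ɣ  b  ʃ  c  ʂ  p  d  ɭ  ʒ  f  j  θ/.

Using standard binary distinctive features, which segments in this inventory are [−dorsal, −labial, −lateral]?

dz, ɾ, ts, dʒ, ʈ, t, s, ʐ, ʃ, ʂ, d, ʒ, θ

Among the inventory, the [−dorsal] segments are /dz, β, ɾ, m, ts, dʒ, ʈ, t, s, ʐ, b, ʃ, ʂ, p, d, ɭ, ʒ, f, θ/.
Among these, [−labial] gives /dz, ɾ, ts, dʒ, ʈ, t, s, ʐ, ʃ, ʂ, d, ɭ, ʒ, θ/.
Intersecting with [−lateral] leaves /dz, ɾ, ts, dʒ, ʈ, t, s, ʐ, ʃ, ʂ, d, ʒ, θ/.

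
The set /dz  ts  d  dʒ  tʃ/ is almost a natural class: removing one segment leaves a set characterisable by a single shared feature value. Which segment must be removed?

d

[delayed release] (equivalently [strident]) groups all but one: /dʒ, tʃ, dz, ts/ share [+delayed release] while /d/ (voiced alveolar stop) alone is [-delayed release]. Removing any other segment would not leave a single-feature class that excludes it.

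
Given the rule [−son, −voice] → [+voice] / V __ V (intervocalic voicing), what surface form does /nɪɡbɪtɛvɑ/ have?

Only /t/ occurs between two vowels (/ɪ/ __ /ɛ/) and matches the structural description. It is a voiceless alveolar stop, so [−son, −voice] holds; changing it to [+voice] with all other features held fixed yields /d/ (voiced alveolar stop). No other segment meets both the structural description and the environment, so the output is [nɪɡbɪdɛvɑ].

[nɪɡbɪdɛvɑ]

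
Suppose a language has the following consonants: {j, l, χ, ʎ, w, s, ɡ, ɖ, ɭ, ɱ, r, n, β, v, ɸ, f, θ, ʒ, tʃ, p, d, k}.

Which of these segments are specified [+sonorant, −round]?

The [+sonorant] segments are /j, l, ʎ, w, ɭ, ɱ, r, n/.
Intersecting with [−round] leaves /j, l, ʎ, ɭ, ɱ, r, n/.

j, l, ʎ, ɭ, ɱ, r, n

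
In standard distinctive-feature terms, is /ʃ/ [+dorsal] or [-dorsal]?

[-dorsal]

/ʃ/ is the voiceless postalveolar fricative. The feature [dorsal] marks segments articulated with the tongue body; /ʃ/ lacks this property, so it is [-dorsal].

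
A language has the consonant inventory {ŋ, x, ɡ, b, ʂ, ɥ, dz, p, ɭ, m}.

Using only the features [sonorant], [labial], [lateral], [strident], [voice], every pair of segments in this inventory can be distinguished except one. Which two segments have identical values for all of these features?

Both /m/ and /ɥ/ are [+sonorant], [+labial], [-lateral], [-strident], [+voice]. Since the list omits [nasal], [continuant], [round] and [dorsal] — which do distinguish the bilabial nasal from the labial-palatal glide — this pair collapses; all other pairs remain distinct.

m, ɥ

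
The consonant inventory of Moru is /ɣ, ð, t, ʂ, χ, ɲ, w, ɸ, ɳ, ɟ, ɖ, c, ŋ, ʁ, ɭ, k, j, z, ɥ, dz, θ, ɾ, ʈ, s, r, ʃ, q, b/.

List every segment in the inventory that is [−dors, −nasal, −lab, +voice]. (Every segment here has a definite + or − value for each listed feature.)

Checking each segment against [−dorsal], [−nasal], [−labial], [+voice]: /ð/ (voiced dental fricative), /ɖ/ (voiced retroflex stop), /ɭ/ (retroflex lateral approximant), /z/ (voiced alveolar fricative), /dz/ (voiced alveolar affricate), /ɾ/ (alveolar tap), among others, satisfy every feature; every other segment in the inventory fails at least one.

ð, ɖ, ɭ, z, dz, ɾ, r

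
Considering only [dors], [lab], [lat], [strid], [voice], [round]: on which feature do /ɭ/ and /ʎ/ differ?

/ɭ/ (retroflex lateral approximant) and /ʎ/ (palatal lateral approximant) agree on [−labial], [+lateral], [−strident], [+voice], [−round]. They differ on [dorsal] (/ɭ/ [−], /ʎ/ [+]).

[dorsal]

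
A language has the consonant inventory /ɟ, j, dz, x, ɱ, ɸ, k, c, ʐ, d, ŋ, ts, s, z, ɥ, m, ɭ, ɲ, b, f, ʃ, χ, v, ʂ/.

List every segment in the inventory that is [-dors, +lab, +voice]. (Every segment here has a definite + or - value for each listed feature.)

Checking each segment against [-dorsal], [+labial], [+voice]: /ɱ/ (labiodental nasal), /m/ (bilabial nasal), /b/ (voiced bilabial stop), /v/ (voiced labiodental fricative) satisfy every feature; every other segment in the inventory fails at least one.

ɱ, m, b, v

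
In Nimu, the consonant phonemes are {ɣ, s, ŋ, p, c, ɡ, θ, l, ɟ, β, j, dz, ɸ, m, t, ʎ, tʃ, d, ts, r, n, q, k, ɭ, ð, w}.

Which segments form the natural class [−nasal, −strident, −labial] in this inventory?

Eliminate segments failing any feature: /s, dz, tʃ, ts/ are [+strident]; /ŋ, m, n/ are [+nasal]; /p, β, ɸ, w/ are [+labial]. The remaining /ɣ, c, ɡ, θ, l, ɟ, j, t, ʎ, d, r, q, k, ɭ, ð/ satisfy [−nasal], [−strident], [−labial].

ɣ, c, ɡ, θ, l, ɟ, j, t, ʎ, d, r, q, k, ɭ, ð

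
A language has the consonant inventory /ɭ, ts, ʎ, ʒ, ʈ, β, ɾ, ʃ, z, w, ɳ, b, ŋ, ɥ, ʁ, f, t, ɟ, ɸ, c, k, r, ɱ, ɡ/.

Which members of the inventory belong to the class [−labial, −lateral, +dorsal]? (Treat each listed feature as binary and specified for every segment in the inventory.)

Checking each segment against [−labial], [−lateral], [+dorsal]: /ŋ/ (velar nasal), /ʁ/ (voiced uvular fricative), /ɟ/ (voiced palatal stop), /c/ (voiceless palatal stop), /k/ (voiceless velar stop), /ɡ/ (voiced velar stop) satisfy every feature; every other segment in the inventory fails at least one.

ŋ, ʁ, ɟ, c, k, ɡ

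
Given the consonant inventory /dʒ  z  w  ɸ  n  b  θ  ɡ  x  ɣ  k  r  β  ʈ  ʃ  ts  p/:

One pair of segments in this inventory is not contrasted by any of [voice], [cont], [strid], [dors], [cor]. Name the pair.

Both /w/ and /ɣ/ are [+voice], [+continuant], [-strident], [+dorsal], [-coronal]. Since the list omits [sonorant], [labial] and [round] — which do distinguish the labial-velar glide from the voiced velar fricative — this pair collapses; all other pairs remain distinct.

w, ɣ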